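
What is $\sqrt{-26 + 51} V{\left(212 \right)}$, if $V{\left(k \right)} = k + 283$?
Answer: $2475$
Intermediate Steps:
$V{\left(k \right)} = 283 + k$
$\sqrt{-26 + 51} V{\left(212 \right)} = \sqrt{-26 + 51} \left(283 + 212\right) = \sqrt{25} \cdot 495 = 5 \cdot 495 = 2475$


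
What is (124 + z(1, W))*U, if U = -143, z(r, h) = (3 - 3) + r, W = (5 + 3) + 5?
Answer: -17875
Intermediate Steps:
W = 13 (W = 8 + 5 = 13)
z(r, h) = r (z(r, h) = 0 + r = r)
(124 + z(1, W))*U = (124 + 1)*(-143) = 125*(-143) = -17875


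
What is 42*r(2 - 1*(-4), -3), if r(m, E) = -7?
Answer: -294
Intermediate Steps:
42*r(2 - 1*(-4), -3) = 42*(-7) = -294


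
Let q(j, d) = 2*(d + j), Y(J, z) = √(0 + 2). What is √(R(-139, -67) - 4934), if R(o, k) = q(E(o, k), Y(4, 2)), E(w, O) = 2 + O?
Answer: √(-5064 + 2*√2) ≈ 71.142*I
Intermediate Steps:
Y(J, z) = √2
q(j, d) = 2*d + 2*j
R(o, k) = 4 + 2*k + 2*√2 (R(o, k) = 2*√2 + 2*(2 + k) = 2*√2 + (4 + 2*k) = 4 + 2*k + 2*√2)
√(R(-139, -67) - 4934) = √((4 + 2*(-67) + 2*√2) - 4934) = √((4 - 134 + 2*√2) - 4934) = √((-130 + 2*√2) - 4934) = √(-5064 + 2*√2)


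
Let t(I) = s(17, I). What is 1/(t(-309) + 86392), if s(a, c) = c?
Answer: 1/86083 ≈ 1.1617e-5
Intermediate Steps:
t(I) = I
1/(t(-309) + 86392) = 1/(-309 + 86392) = 1/86083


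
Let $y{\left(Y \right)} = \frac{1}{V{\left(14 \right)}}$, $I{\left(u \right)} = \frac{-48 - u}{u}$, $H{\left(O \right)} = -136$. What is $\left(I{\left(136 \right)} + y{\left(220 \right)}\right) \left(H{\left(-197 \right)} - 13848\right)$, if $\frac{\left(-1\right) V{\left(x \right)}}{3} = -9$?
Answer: $\frac{8446336}{459} \approx 18402.0$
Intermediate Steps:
$V{\left(x \right)} = 27$ ($V{\left(x \right)} = \left(-3\right) \left(-9\right) = 27$)
$I{\left(u \right)} = \frac{-48 - u}{u}$
$y{\left(Y \right)} = \frac{1}{27}$
$\left(I{\left(136 \right)} + y{\left(220 \right)}\right) \left(H{\left(-197 \right)} - 13848\right) = \left(\frac{-48 - 136}{136} + \frac{1}{27}\right) \left(-136 - 13848\right) = \left(\frac{-48 - 136}{136} + \frac{1}{27}\right) \left(-13984\right) = \left(\frac{1}{136} \left(-184\right) + \frac{1}{27}\right) \left(-13984\right) = \left(- \frac{23}{17} + \frac{1}{27}\right) \left(-13984\right) = \left(- \frac{604}{459}\right) \left(-13984\right) = \frac{8446336}{459}$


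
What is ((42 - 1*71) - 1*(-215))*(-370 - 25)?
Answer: -73470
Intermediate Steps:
((42 - 1*71) - 1*(-215))*(-370 - 25) = ((42 - 71) + 215)*(-395) = (-29 + 215)*(-395) = 186*(-395) = -73470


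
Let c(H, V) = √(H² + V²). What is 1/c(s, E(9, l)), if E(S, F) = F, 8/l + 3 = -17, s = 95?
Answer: 5*√225629/225629 ≈ 0.010526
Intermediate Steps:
l = -⅖ (l = 8/(-3 - 17) = 8/(-20) = 8*(-1/20) = -⅖ ≈ -0.40000)
1/c(s, E(9, l)) = 1/(√(95² + (-⅖)²)) = 1/(√(9025 + 4/25)) = 1/(√(225629/25)) = 1/(√225629/5) = 5*√225629/225629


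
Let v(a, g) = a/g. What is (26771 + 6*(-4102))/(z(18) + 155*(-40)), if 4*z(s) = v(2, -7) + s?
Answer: -15113/43369 ≈ -0.34847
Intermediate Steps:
z(s) = -1/14 + s/4 (z(s) = (2/(-7) + s)/4 = (2*(-⅐) + s)/4 = (-2/7 + s)/4 = -1/14 + s/4)
(26771 + 6*(-4102))/(z(18) + 155*(-40)) = (26771 + 6*(-4102))/((-1/14 + (¼)*18) + 155*(-40)) = (26771 - 24612)/((-1/14 + 9/2) - 6200) = 2159/(31/7 - 6200) = 2159/(-43369/7) = 2159*(-7/43369) = -15113/43369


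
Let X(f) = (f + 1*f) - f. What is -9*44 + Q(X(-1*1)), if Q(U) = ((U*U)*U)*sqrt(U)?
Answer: -396 - I ≈ -396.0 - 1.0*I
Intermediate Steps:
X(f) = f (X(f) = (f + f) - f = 2*f - f = f)
Q(U) = U**(7/2) (Q(U) = (U**2*U)*sqrt(U) = U**3*sqrt(U) = U**(7/2))
-9*44 + Q(X(-1*1)) = -9*44 + (-1*1)**(7/2) = -396 + (-1)**(7/2) = -396 - I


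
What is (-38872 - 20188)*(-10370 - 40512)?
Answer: 3005090920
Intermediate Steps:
(-38872 - 20188)*(-10370 - 40512) = -59060*(-50882) = 3005090920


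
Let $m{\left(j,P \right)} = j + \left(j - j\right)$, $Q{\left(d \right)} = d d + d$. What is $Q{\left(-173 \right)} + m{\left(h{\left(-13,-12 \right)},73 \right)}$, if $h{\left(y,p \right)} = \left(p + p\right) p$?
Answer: $30044$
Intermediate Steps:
$h{\left(y,p \right)} = 2 p^{2}$ ($h{\left(y,p \right)} = 2 p p = 2 p^{2}$)
$Q{\left(d \right)} = d + d^{2}$ ($Q{\left(d \right)} = d^{2} + d = d + d^{2}$)
$m{\left(j,P \right)} = j$ ($m{\left(j,P \right)} = j + 0 = j$)
$Q{\left(-173 \right)} + m{\left(h{\left(-13,-12 \right)},73 \right)} = - 173 \left(1 - 173\right) + 2 \left(-12\right)^{2} = \left(-173\right) \left(-172\right) + 2 \cdot 144 = 29756 + 288 = 30044$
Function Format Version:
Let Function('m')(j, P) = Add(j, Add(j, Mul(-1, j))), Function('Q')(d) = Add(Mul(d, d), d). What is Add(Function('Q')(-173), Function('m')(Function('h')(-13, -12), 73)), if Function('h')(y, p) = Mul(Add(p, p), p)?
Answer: 30044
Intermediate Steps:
Function('h')(y, p) = Mul(2, Pow(p, 2)) (Function('h')(y, p) = Mul(Mul(2, p), p) = Mul(2, Pow(p, 2)))
Function('Q')(d) = Add(d, Pow(d, 2)) (Function('Q')(d) = Add(Pow(d, 2), d) = Add(d, Pow(d, 2)))
Function('m')(j, P) = j (Function('m')(j, P) = Add(j, 0) = j)
Add(Function('Q')(-173), Function('m')(Function('h')(-13, -12), 73)) = Add(Mul(-173, Add(1, -173)), Mul(2, Pow(-12, 2))) = Add(Mul(-173, -172), Mul(2, 144)) = Add(29756, 288) = 30044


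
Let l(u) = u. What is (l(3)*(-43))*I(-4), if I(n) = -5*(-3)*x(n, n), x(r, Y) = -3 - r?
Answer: -1935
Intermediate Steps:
I(n) = -45 - 15*n (I(n) = -5*(-3)*(-3 - n) = -(-15)*(-3 - n) = -(45 + 15*n) = -45 - 15*n)
(l(3)*(-43))*I(-4) = (3*(-43))*(-45 - 15*(-4)) = -129*(-45 + 60) = -129*15 = -1935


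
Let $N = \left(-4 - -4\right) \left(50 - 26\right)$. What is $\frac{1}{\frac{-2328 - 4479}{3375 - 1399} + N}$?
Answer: $- \frac{1976}{6807} \approx -0.29029$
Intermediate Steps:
$N = 0$ ($N = \left(-4 + 4\right) 24 = 0 \cdot 24 = 0$)
$\frac{1}{\frac{-2328 - 4479}{3375 - 1399} + N} = \frac{1}{\frac{-2328 - 4479}{3375 - 1399} + 0} = \frac{1}{- \frac{6807}{1976} + 0} = \frac{1}{- \frac{6807}{1976}} = - \frac{1976}{6807}$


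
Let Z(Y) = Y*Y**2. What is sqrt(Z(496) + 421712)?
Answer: 12*sqrt(850317) ≈ 11066.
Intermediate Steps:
Z(Y) = Y**3
sqrt(Z(496) + 421712) = sqrt(496**3 + 421712) = sqrt(122023936 + 421712) = sqrt(122445648) = 12*sqrt(850317)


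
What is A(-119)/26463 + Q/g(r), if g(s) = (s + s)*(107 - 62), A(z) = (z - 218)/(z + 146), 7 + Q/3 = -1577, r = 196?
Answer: -47239631/175052745 ≈ -0.26986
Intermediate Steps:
Q = -4752 (Q = -21 + 3*(-1577) = -21 - 4731 = -4752)
A(z) = (-218 + z)/(146 + z)
g(s) = 90*s (g(s) = (2*s)*45 = 90*s)
A(-119)/26463 + Q/g(r) = ((-218 - 119)/(146 - 119))/26463 - 4752/(90*196) = (-337/27)*(1/26463) - 4752/17640 = ((1/27)*(-337))*(1/26463) - 4752*1/17640 = -337/27*1/26463 - 66/245 = -337/714501 - 66/245 = -47239631/175052745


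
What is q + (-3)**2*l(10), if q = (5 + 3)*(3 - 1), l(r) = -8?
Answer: -56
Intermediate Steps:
q = 16 (q = 8*2 = 16)
q + (-3)**2*l(10) = 16 + (-3)**2*(-8) = 16 + 9*(-8) = 16 - 72 = -56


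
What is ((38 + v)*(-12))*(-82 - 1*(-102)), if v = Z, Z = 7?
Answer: -10800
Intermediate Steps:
v = 7
((38 + v)*(-12))*(-82 - 1*(-102)) = ((38 + 7)*(-12))*(-82 - 1*(-102)) = (45*(-12))*(-82 + 102) = -540*20 = -10800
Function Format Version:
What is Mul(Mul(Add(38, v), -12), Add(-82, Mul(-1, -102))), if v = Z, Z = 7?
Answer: -10800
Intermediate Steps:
v = 7
Mul(Mul(Add(38, v), -12), Add(-82, Mul(-1, -102))) = Mul(Mul(Add(38, 7), -12), Add(-82, Mul(-1, -102))) = Mul(Mul(45, -12), Add(-82, 102)) = Mul(-540, 20) = -10800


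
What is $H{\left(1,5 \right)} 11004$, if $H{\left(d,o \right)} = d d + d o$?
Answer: $66024$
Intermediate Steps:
$H{\left(d,o \right)} = d^{2} + d o$
$H{\left(1,5 \right)} 11004 = 1 \left(1 + 5\right) 11004 = 1 \cdot 6 \cdot 11004 = 6 \cdot 11004 = 66024$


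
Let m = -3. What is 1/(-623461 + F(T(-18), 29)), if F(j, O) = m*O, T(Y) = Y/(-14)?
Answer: -1/623548 ≈ -1.6037e-6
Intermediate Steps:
T(Y) = -Y/14 (T(Y) = Y*(-1/14) = -Y/14)
F(j, O) = -3*O
1/(-623461 + F(T(-18), 29)) = 1/(-623461 - 3*29) = 1/(-623461 - 87) = 1/(-623548) = -1/623548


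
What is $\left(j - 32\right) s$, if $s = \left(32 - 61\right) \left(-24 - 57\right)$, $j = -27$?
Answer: $-138591$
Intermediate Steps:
$s = 2349$ ($s = \left(-29\right) \left(-81\right) = 2349$)
$\left(j - 32\right) s = \left(-27 - 32\right) 2349 = \left(-59\right) 2349 = -138591$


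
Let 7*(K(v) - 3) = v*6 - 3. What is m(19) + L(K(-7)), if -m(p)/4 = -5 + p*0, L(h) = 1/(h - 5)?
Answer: 1173/59 ≈ 19.881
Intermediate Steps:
K(v) = 18/7 + 6*v/7 (K(v) = 3 + (v*6 - 3)/7 = 3 + (6*v - 3)/7 = 3 + (-3 + 6*v)/7 = 3 + (-3/7 + 6*v/7) = 18/7 + 6*v/7)
L(h) = 1/(-5 + h)
m(p) = 20 (m(p) = -4*(-5 + p*0) = -4*(-5 + 0) = -4*(-5) = 20)
m(19) + L(K(-7)) = 20 + 1/(-5 + (18/7 + (6/7)*(-7))) = 20 + 1/(-5 + (18/7 - 6)) = 20 + 1/(-5 - 24/7) = 20 + 1/(-59/7) = 20 - 7/59 = 1173/59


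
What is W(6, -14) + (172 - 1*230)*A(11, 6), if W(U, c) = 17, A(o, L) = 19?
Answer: -1085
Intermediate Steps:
W(6, -14) + (172 - 1*230)*A(11, 6) = 17 + (172 - 1*230)*19 = 17 + (172 - 230)*19 = 17 - 58*19 = 17 - 1102 = -1085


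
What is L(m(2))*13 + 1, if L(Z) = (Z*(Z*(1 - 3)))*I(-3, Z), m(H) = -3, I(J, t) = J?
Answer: 703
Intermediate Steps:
L(Z) = 6*Z**2 (L(Z) = (Z*(Z*(1 - 3)))*(-3) = (Z*(Z*(-2)))*(-3) = (Z*(-2*Z))*(-3) = -2*Z**2*(-3) = 6*Z**2)
L(m(2))*13 + 1 = (6*(-3)**2)*13 + 1 = (6*9)*13 + 1 = 54*13 + 1 = 702 + 1 = 703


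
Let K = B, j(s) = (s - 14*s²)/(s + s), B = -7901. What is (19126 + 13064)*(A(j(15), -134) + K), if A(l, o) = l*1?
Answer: -257697045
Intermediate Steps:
j(s) = (s - 14*s²)/(2*s) (j(s) = (s - 14*s²)/((2*s)) = (s - 14*s²)*(1/(2*s)) = (s - 14*s²)/(2*s))
A(l, o) = l
K = -7901
(19126 + 13064)*(A(j(15), -134) + K) = (19126 + 13064)*((½ - 7*15) - 7901) = 32190*((½ - 105) - 7901) = 32190*(-209/2 - 7901) = 32190*(-16011/2) = -257697045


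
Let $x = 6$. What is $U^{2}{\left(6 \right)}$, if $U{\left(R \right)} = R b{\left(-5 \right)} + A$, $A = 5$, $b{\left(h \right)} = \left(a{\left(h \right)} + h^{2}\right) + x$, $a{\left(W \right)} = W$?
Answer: $25921$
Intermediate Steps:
$b{\left(h \right)} = 6 + h + h^{2}$ ($b{\left(h \right)} = \left(h + h^{2}\right) + 6 = 6 + h + h^{2}$)
$U{\left(R \right)} = 5 + 26 R$ ($U{\left(R \right)} = R \left(6 - 5 + \left(-5\right)^{2}\right) + 5 = R \left(6 - 5 + 25\right) + 5 = R 26 + 5 = 26 R + 5 = 5 + 26 R$)
$U^{2}{\left(6 \right)} = \left(5 + 26 \cdot 6\right)^{2} = \left(5 + 156\right)^{2} = 161^{2} = 25921$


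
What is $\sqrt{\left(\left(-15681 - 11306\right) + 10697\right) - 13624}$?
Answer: $i \sqrt{29914} \approx 172.96 i$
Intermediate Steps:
$\sqrt{\left(\left(-15681 - 11306\right) + 10697\right) - 13624} = \sqrt{\left(-26987 + 10697\right) - 13624} = \sqrt{-16290 - 13624} = \sqrt{-29914} = i \sqrt{29914}$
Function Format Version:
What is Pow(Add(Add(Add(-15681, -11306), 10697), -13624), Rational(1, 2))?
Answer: Mul(I, Pow(29914, Rational(1, 2))) ≈ Mul(172.96, I)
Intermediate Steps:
Pow(Add(Add(Add(-15681, -11306), 10697), -13624), Rational(1, 2)) = Pow(Add(Add(-26987, 10697), -13624), Rational(1, 2)) = Pow(Add(-16290, -13624), Rational(1, 2)) = Pow(-29914, Rational(1, 2)) = Mul(I, Pow(29914, Rational(1, 2)))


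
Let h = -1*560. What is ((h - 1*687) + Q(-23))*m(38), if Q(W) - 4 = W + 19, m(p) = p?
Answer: -47386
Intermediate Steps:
Q(W) = 23 + W (Q(W) = 4 + (W + 19) = 4 + (19 + W) = 23 + W)
h = -560
((h - 1*687) + Q(-23))*m(38) = ((-560 - 1*687) + (23 - 23))*38 = ((-560 - 687) + 0)*38 = (-1247 + 0)*38 = -1247*38 = -47386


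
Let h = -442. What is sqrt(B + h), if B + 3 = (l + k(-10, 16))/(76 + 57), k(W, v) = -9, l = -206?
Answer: 30*I*sqrt(8778)/133 ≈ 21.133*I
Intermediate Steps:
B = -614/133 (B = -3 + (-206 - 9)/(76 + 57) = -3 - 215/133 = -614/133 ≈ -4.6165)
sqrt(B + h) = sqrt(-614/133 - 442) = sqrt(-59400/133) = 30*I*sqrt(8778)/133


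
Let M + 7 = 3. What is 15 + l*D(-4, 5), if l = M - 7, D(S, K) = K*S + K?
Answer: 180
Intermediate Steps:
M = -4 (M = -7 + 3 = -4)
D(S, K) = K + K*S
l = -11 (l = -4 - 7 = -11)
15 + l*D(-4, 5) = 15 - 55*(1 - 4) = 15 - 55*(-3) = 15 - 11*(-15) = 15 + 165 = 180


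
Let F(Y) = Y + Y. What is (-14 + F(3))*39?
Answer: -312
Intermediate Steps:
F(Y) = 2*Y
(-14 + F(3))*39 = (-14 + 2*3)*39 = (-14 + 6)*39 = -8*39 = -312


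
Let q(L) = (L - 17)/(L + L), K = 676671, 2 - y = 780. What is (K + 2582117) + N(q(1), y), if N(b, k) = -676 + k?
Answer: 3257334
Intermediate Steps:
y = -778 (y = 2 - 1*780 = 2 - 780 = -778)
q(L) = (-17 + L)/(2*L) (q(L) = (-17 + L)/((2*L)) = (-17 + L)*(1/(2*L)) = (-17 + L)/(2*L))
(K + 2582117) + N(q(1), y) = (676671 + 2582117) + (-676 - 778) = 3258788 - 1454 = 3257334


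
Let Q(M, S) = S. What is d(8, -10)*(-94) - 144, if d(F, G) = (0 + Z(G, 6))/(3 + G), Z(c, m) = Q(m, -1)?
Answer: -1102/7 ≈ -157.43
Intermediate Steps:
Z(c, m) = -1
d(F, G) = -1/(3 + G) (d(F, G) = (0 - 1)/(3 + G) = -1/(3 + G))
d(8, -10)*(-94) - 144 = -1/(3 - 10)*(-94) - 144 = -1/(-7)*(-94) - 144 = -1*(-⅐)*(-94) - 144 = (⅐)*(-94) - 144 = -94/7 - 144 = -1102/7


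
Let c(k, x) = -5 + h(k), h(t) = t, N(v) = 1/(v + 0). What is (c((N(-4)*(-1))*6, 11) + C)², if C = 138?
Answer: 72361/4 ≈ 18090.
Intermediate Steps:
N(v) = 1/v
c(k, x) = -5 + k
(c((N(-4)*(-1))*6, 11) + C)² = ((-5 + (-1/(-4))*6) + 138)² = ((-5 - ¼*(-1)*6) + 138)² = ((-5 + (¼)*6) + 138)² = ((-5 + 3/2) + 138)² = (-7/2 + 138)² = (269/2)² = 72361/4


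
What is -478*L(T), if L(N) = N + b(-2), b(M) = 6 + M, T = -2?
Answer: -956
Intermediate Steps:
L(N) = 4 + N (L(N) = N + (6 - 2) = N + 4 = 4 + N)
-478*L(T) = -478*(4 - 2) = -478*2 = -956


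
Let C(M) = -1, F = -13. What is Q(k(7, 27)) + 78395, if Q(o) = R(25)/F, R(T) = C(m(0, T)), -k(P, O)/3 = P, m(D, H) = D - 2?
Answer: 1019136/13 ≈ 78395.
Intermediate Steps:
m(D, H) = -2 + D
k(P, O) = -3*P
R(T) = -1
Q(o) = 1/13 (Q(o) = -1/(-13) = -1*(-1/13) = 1/13)
Q(k(7, 27)) + 78395 = 1/13 + 78395 = 1019136/13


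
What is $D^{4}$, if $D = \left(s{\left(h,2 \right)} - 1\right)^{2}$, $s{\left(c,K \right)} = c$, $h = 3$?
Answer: $256$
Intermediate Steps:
$D = 4$ ($D = \left(3 - 1\right)^{2} = 2^{2} = 4$)
$D^{4} = 4^{4} = 256$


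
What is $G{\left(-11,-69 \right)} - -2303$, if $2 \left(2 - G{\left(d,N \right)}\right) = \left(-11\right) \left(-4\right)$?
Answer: $2283$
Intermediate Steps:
$G{\left(d,N \right)} = -20$ ($G{\left(d,N \right)} = 2 - \frac{\left(-11\right) \left(-4\right)}{2} = 2 - 22 = -20$)
$G{\left(-11,-69 \right)} - -2303 = -20 - -2303 = -20 + 2303 = 2283$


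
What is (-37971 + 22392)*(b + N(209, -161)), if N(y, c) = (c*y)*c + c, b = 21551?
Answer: -84732295941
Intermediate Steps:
N(y, c) = c + y*c**2 (N(y, c) = y*c**2 + c = c + y*c**2)
(-37971 + 22392)*(b + N(209, -161)) = (-37971 + 22392)*(21551 - 161*(1 - 161*209)) = -15579*(21551 - 161*(1 - 33649)) = -15579*(21551 - 161*(-33648)) = -15579*(21551 + 5417328) = -15579*5438879 = -84732295941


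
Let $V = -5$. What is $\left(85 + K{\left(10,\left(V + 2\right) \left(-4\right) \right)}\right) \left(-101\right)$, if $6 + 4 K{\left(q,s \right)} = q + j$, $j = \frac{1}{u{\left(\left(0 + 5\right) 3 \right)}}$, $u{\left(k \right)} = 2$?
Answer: $- \frac{69589}{8} \approx -8698.6$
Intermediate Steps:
$j = \frac{1}{2} \approx 0.5$
$K{\left(q,s \right)} = - \frac{11}{8} + \frac{q}{4}$ ($K{\left(q,s \right)} = - \frac{3}{2} + \frac{q + \frac{1}{2}}{4} = - \frac{3}{2} + \frac{\frac{1}{2} + q}{4} = - \frac{3}{2} + \left(\frac{1}{8} + \frac{q}{4}\right) = - \frac{11}{8} + \frac{q}{4}$)
$\left(85 + K{\left(10,\left(V + 2\right) \left(-4\right) \right)}\right) \left(-101\right) = \left(85 + \left(- \frac{11}{8} + \frac{1}{4} \cdot 10\right)\right) \left(-101\right) = \left(85 + \left(- \frac{11}{8} + \frac{5}{2}\right)\right) \left(-101\right) = \left(85 + \frac{9}{8}\right) \left(-101\right) = \frac{689}{8} \left(-101\right) = - \frac{69589}{8}$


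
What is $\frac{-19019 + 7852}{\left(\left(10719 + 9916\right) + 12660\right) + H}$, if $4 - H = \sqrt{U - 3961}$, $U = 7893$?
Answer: $- \frac{371849933}{1108819469} - \frac{22334 \sqrt{983}}{1108819469} \approx -0.33599$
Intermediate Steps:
$H = 4 - 2 \sqrt{983}$ ($H = 4 - \sqrt{7893 - 3961} = 4 - \sqrt{3932} = 4 - 2 \sqrt{983} \approx -58.706$)
$\frac{-19019 + 7852}{\left(\left(10719 + 9916\right) + 12660\right) + H} = \frac{-19019 + 7852}{\left(\left(10719 + 9916\right) + 12660\right) + \left(4 - 2 \sqrt{983}\right)} = - \frac{11167}{\left(20635 + 12660\right) + \left(4 - 2 \sqrt{983}\right)} = - \frac{11167}{33295 + \left(4 - 2 \sqrt{983}\right)} = - \frac{11167}{33299 - 2 \sqrt{983}}$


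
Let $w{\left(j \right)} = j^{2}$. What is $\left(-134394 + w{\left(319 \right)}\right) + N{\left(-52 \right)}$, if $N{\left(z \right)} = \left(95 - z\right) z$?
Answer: $-40277$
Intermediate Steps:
$N{\left(z \right)} = z \left(95 - z\right)$
$\left(-134394 + w{\left(319 \right)}\right) + N{\left(-52 \right)} = \left(-134394 + 319^{2}\right) - 52 \left(95 - -52\right) = \left(-134394 + 101761\right) - 52 \left(95 + 52\right) = -32633 - 7644 = -40277$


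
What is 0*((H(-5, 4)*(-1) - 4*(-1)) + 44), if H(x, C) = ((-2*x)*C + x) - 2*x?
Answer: 0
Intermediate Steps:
H(x, C) = -x - 2*C*x (H(x, C) = (-2*C*x + x) - 2*x = (x - 2*C*x) - 2*x = -x - 2*C*x)
0*((H(-5, 4)*(-1) - 4*(-1)) + 44) = 0*((-1*(-5)*(1 + 2*4)*(-1) - 4*(-1)) + 44) = 0*((-1*(-5)*(1 + 8)*(-1) + 4) + 44) = 0*((-1*(-5)*9*(-1) + 4) + 44) = 0*((45*(-1) + 4) + 44) = 0*((-45 + 4) + 44) = 0*(-41 + 44) = 0*3 = 0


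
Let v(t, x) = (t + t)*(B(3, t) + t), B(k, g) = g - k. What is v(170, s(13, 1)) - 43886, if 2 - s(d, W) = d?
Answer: 70694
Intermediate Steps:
s(d, W) = 2 - d
v(t, x) = 2*t*(-3 + 2*t) (v(t, x) = (t + t)*((t - 1*3) + t) = (2*t)*((t - 3) + t) = (2*t)*((-3 + t) + t) = (2*t)*(-3 + 2*t) = 2*t*(-3 + 2*t))
v(170, s(13, 1)) - 43886 = 2*170*(-3 + 2*170) - 43886 = 2*170*(-3 + 340) - 43886 = 2*170*337 - 43886 = 114580 - 43886 = 70694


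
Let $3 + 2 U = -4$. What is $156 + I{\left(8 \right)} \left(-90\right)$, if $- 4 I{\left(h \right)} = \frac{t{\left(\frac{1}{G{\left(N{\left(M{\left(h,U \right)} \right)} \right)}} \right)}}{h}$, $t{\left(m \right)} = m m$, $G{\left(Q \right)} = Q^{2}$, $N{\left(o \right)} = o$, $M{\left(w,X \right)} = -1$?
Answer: $\frac{2541}{16} \approx 158.81$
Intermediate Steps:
$U = - \frac{7}{2}$ ($U = - \frac{3}{2} + \frac{1}{2} \left(-4\right) = - \frac{3}{2} - 2 = - \frac{7}{2} \approx -3.5$)
$t{\left(m \right)} = m^{2}$
$I{\left(h \right)} = - \frac{1}{4 h}$ ($I{\left(h \right)} = - \frac{\left(\frac{1}{\left(-1\right)^{2}}\right)^{2} \frac{1}{h}}{4} = - \frac{\left(1^{-1}\right)^{2} \frac{1}{h}}{4} = - \frac{1^{2} \frac{1}{h}}{4} = - \frac{1 \frac{1}{h}}{4} = - \frac{1}{4 h}$)
$156 + I{\left(8 \right)} \left(-90\right) = 156 + - \frac{1}{4 \cdot 8} \left(-90\right) = 156 + \left(- \frac{1}{4}\right) \frac{1}{8} \left(-90\right) = 156 - - \frac{45}{16} = 156 + \frac{45}{16} = \frac{2541}{16}$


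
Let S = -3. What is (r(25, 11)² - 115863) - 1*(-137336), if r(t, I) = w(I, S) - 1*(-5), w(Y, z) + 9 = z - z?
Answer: 21489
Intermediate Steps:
w(Y, z) = -9 (w(Y, z) = -9 + (z - z) = -9 + 0 = -9)
r(t, I) = -4 (r(t, I) = -9 - 1*(-5) = -9 + 5 = -4)
(r(25, 11)² - 115863) - 1*(-137336) = ((-4)² - 115863) - 1*(-137336) = (16 - 115863) + 137336 = -115847 + 137336 = 21489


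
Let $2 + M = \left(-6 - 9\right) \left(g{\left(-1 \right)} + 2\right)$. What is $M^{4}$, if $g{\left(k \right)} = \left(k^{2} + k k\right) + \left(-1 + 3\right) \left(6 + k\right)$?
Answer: $2019963136$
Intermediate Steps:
$g{\left(k \right)} = 12 + 2 k + 2 k^{2}$ ($g{\left(k \right)} = \left(k^{2} + k^{2}\right) + 2 \left(6 + k\right) = 2 k^{2} + \left(12 + 2 k\right) = 12 + 2 k + 2 k^{2}$)
$M = -212$ ($M = -2 + \left(-6 - 9\right) \left(\left(12 + 2 \left(-1\right) + 2 \left(-1\right)^{2}\right) + 2\right) = -2 - 15 \left(\left(12 - 2 + 2 \cdot 1\right) + 2\right) = -2 - 15 \left(\left(12 - 2 + 2\right) + 2\right) = -2 - 15 \left(12 + 2\right) = -2 - 210 = -212$)
$M^{4} = \left(-212\right)^{4} = 2019963136$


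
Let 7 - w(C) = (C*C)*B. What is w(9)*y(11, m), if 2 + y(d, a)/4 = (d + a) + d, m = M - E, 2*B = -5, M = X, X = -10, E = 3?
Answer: 5866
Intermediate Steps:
M = -10
B = -5/2 (B = (½)*(-5) = -5/2 ≈ -2.5000)
m = -13 (m = -10 - 1*3 = -10 - 3 = -13)
w(C) = 7 + 5*C²/2 (w(C) = 7 - C*C*(-5)/2 = 7 - C²*(-5)/2 = 7 - (-5)*C²/2 = 7 + 5*C²/2)
y(d, a) = -8 + 4*a + 8*d (y(d, a) = -8 + 4*((d + a) + d) = -8 + 4*((a + d) + d) = -8 + 4*(a + 2*d) = -8 + (4*a + 8*d) = -8 + 4*a + 8*d)
w(9)*y(11, m) = (7 + (5/2)*9²)*(-8 + 4*(-13) + 8*11) = (7 + (5/2)*81)*(-8 - 52 + 88) = (7 + 405/2)*28 = (419/2)*28 = 5866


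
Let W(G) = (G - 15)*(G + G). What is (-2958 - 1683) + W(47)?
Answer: -1633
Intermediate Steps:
W(G) = 2*G*(-15 + G) (W(G) = (-15 + G)*(2*G) = 2*G*(-15 + G))
(-2958 - 1683) + W(47) = (-2958 - 1683) + 2*47*(-15 + 47) = -4641 + 2*47*32 = -4641 + 3008 = -1633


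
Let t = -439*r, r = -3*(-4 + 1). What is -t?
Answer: 3951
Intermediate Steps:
r = 9 (r = -3*(-3) = 9)
t = -3951 (t = -439*9 = -3951)
-t = -1*(-3951) = 3951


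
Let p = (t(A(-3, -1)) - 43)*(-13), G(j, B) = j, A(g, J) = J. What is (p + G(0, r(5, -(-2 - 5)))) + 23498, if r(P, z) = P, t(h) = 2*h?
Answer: 24083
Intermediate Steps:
p = 585 (p = (2*(-1) - 43)*(-13) = (-2 - 43)*(-13) = -45*(-13) = 585)
(p + G(0, r(5, -(-2 - 5)))) + 23498 = (585 + 0) + 23498 = 585 + 23498 = 24083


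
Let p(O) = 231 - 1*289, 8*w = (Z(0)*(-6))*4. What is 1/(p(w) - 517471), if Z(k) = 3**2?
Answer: -1/517529 ≈ -1.9323e-6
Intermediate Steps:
Z(k) = 9
w = -27 (w = ((9*(-6))*4)/8 = (-54*4)/8 = (1/8)*(-216) = -27)
p(O) = -58 (p(O) = 231 - 289 = -58)
1/(p(w) - 517471) = 1/(-58 - 517471) = 1/(-517529) = -1/517529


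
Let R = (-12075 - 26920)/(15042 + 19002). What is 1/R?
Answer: -34044/38995 ≈ -0.87304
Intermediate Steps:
R = -38995/34044 ≈ -1.1454
1/R = 1/(-38995/34044) = -34044/38995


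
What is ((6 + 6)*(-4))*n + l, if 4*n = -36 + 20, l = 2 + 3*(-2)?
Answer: 188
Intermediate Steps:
l = -4 (l = 2 - 6 = -4)
n = -4 (n = (-36 + 20)/4 = (1/4)*(-16) = -4)
((6 + 6)*(-4))*n + l = ((6 + 6)*(-4))*(-4) - 4 = (12*(-4))*(-4) - 4 = -48*(-4) - 4 = 192 - 4 = 188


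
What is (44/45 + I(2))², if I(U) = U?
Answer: 17956/2025 ≈ 8.8672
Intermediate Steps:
(44/45 + I(2))² = (44/45 + 2)² = (134/45)² = 17956/2025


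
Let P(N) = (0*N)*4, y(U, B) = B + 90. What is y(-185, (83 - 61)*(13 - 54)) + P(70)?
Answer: -812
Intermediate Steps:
y(U, B) = 90 + B
P(N) = 0 (P(N) = 0*4 = 0)
y(-185, (83 - 61)*(13 - 54)) + P(70) = (90 + (83 - 61)*(13 - 54)) + 0 = (90 + 22*(-41)) + 0 = (90 - 902) + 0 = -812 + 0 = -812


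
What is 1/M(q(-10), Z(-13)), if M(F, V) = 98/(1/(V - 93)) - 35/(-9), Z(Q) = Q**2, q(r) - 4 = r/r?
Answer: 9/67067 ≈ 0.00013419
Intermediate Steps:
q(r) = 5 (q(r) = 4 + r/r = 4 + 1 = 5)
M(F, V) = -81991/9 + 98*V (M(F, V) = 98/(1/(-93 + V)) - 35*(-1/9) = 98*(-93 + V) + 35/9 = (-9114 + 98*V) + 35/9 = -81991/9 + 98*V)
1/M(q(-10), Z(-13)) = 1/(-81991/9 + 98*(-13)**2) = 1/(-81991/9 + 98*169) = 1/(-81991/9 + 16562) = 1/(67067/9) = 9/67067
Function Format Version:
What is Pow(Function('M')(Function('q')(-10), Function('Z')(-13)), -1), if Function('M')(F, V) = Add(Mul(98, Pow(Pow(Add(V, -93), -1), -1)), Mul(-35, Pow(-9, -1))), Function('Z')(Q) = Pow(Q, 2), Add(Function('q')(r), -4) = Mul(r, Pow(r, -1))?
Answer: Rational(9, 67067) ≈ 0.00013419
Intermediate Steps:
Function('q')(r) = 5 (Function('q')(r) = Add(4, Mul(r, Pow(r, -1))) = Add(4, 1) = 5)
Function('M')(F, V) = Add(Rational(-81991, 9), Mul(98, V)) (Function('M')(F, V) = Add(Mul(98, Pow(Pow(Add(-93, V), -1), -1)), Mul(-35, Rational(-1, 9))) = Add(Mul(98, Add(-93, V)), Rational(35, 9)) = Add(Add(-9114, Mul(98, V)), Rational(35, 9)) = Add(Rational(-81991, 9), Mul(98, V)))
Pow(Function('M')(Function('q')(-10), Function('Z')(-13)), -1) = Pow(Add(Rational(-81991, 9), Mul(98, Pow(-13, 2))), -1) = Pow(Add(Rational(-81991, 9), Mul(98, 169)), -1) = Pow(Add(Rational(-81991, 9), 16562), -1) = Pow(Rational(67067, 9), -1) = Rational(9, 67067)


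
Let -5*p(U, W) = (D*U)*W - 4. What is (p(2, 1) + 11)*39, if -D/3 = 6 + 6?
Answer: 5109/5 ≈ 1021.8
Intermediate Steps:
D = -36 (D = -3*(6 + 6) = -3*12 = -36)
p(U, W) = ⅘ + 36*U*W/5 (p(U, W) = -((-36*U)*W - 4)/5 = -(-36*U*W - 4)/5 = -(-4 - 36*U*W)/5 = ⅘ + 36*U*W/5)
(p(2, 1) + 11)*39 = ((⅘ + (36/5)*2*1) + 11)*39 = ((⅘ + 72/5) + 11)*39 = (76/5 + 11)*39 = (131/5)*39 = 5109/5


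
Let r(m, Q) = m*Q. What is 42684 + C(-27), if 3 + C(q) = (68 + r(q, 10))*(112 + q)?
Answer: 25511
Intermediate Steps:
r(m, Q) = Q*m
C(q) = -3 + (68 + 10*q)*(112 + q)
42684 + C(-27) = 42684 + (7613 + 10*(-27)² + 1188*(-27)) = 42684 + (7613 + 10*729 - 32076) = 42684 + (7613 + 7290 - 32076) = 42684 - 17173 = 25511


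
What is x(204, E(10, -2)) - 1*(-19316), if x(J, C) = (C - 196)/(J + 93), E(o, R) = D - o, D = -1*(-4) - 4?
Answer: 5736646/297 ≈ 19315.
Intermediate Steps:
D = 0 (D = 4 - 4 = 0)
E(o, R) = -o (E(o, R) = 0 - o = -o)
x(J, C) = (-196 + C)/(93 + J)
x(204, E(10, -2)) - 1*(-19316) = (-196 - 1*10)/(93 + 204) - 1*(-19316) = (-196 - 10)/297 + 19316 = (1/297)*(-206) + 19316 = -206/297 + 19316 = 5736646/297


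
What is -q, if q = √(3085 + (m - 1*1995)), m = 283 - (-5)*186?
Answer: -7*√47 ≈ -47.990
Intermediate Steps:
m = 1213 (m = 283 - 1*(-930) = 283 + 930 = 1213)
q = 7*√47 (q = √(3085 + (1213 - 1*1995)) = √(3085 + (1213 - 1995)) = √(3085 - 782) = √2303 = 7*√47 ≈ 47.990)
-q = -7*√47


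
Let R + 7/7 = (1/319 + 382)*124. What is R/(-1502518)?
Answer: -15110197/479303242 ≈ -0.031525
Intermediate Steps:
R = 15110197/319 (R = -1 + (1/319 + 382)*124 = -1 + (121859/319)*124 = -1 + 15110516/319 = 15110197/319 ≈ 47367.)
R/(-1502518) = (15110197/319)/(-1502518) = (15110197/319)*(-1/1502518) = -15110197/479303242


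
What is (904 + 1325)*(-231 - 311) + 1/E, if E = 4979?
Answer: -6015219521/4979 ≈ -1.2081e+6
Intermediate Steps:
(904 + 1325)*(-231 - 311) + 1/E = (904 + 1325)*(-231 - 311) + 1/4979 = 2229*(-542) + 1/4979 = -1208118 + 1/4979 = -6015219521/4979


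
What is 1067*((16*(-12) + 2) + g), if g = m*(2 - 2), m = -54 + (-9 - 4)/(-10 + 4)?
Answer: -202730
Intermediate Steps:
m = -311/6 (m = -54 - 13/(-6) = -54 - 13*(-⅙) = -54 + 13/6 = -311/6 ≈ -51.833)
g = 0 (g = -311*(2 - 2)/6 = -311/6*0 = 0)
1067*((16*(-12) + 2) + g) = 1067*((16*(-12) + 2) + 0) = 1067*((-192 + 2) + 0) = 1067*(-190 + 0) = 1067*(-190) = -202730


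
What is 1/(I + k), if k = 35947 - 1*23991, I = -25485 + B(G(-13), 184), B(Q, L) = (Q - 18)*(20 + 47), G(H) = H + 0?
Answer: -1/15606 ≈ -6.4078e-5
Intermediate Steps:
G(H) = H
B(Q, L) = -1206 + 67*Q (B(Q, L) = (-18 + Q)*67 = -1206 + 67*Q)
I = -27562 (I = -25485 + (-1206 + 67*(-13)) = -25485 + (-1206 - 871) = -25485 - 2077 = -27562)
k = 11956 (k = 35947 - 23991 = 11956)
1/(I + k) = 1/(-27562 + 11956) = 1/(-15606) = -1/15606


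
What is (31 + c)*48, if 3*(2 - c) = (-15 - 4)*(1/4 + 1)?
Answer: 1964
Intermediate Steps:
c = 119/12 (c = 2 - (-15 - 4)*(1/4 + 1)/3 = 2 - (-19)*(1/4 + 1)/3 = 2 - (-19)*5/(3*4) = 2 - 1/3*(-95/4) = 2 + 95/12 = 119/12 ≈ 9.9167)
(31 + c)*48 = (31 + 119/12)*48 = (491/12)*48 = 1964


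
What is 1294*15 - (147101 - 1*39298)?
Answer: -88393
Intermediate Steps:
1294*15 - (147101 - 1*39298) = 19410 - (147101 - 39298) = 19410 - 1*107803 = 19410 - 107803 = -88393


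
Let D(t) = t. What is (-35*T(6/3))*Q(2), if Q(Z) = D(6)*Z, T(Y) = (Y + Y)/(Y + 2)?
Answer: -420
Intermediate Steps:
T(Y) = 2*Y/(2 + Y) (T(Y) = (2*Y)/(2 + Y) = 2*Y/(2 + Y))
Q(Z) = 6*Z
(-35*T(6/3))*Q(2) = (-70*6/3/(2 + 6/3))*(6*2) = -70*6*(⅓)/(2 + 6*(⅓))*12 = -70*2/(2 + 2)*12 = -70*2/4*12 = -35*1*12 = -35*12 = -420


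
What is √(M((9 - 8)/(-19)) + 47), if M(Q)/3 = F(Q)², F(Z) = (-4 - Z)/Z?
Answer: √16922 ≈ 130.08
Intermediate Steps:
F(Z) = (-4 - Z)/Z
M(Q) = 3*(-4 - Q)²/Q² (M(Q) = 3*((-4 - Q)/Q)² = 3*((-4 - Q)²/Q²) = 3*(-4 - Q)²/Q²)
√(M((9 - 8)/(-19)) + 47) = √(3*(4 + (9 - 8)/(-19))²/((9 - 8)/(-19))² + 47) = √(3*(4 + 1*(-1/19))²/(1*(-1/19))² + 47) = √(3*(4 - 1/19)²/(-1/19)² + 47) = √(3*361*(75/19)² + 47) = √(3*361*(5625/361) + 47) = √(16875 + 47) = √16922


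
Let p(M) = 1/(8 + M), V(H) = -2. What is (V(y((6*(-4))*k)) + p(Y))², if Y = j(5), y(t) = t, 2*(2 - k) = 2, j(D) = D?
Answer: 625/169 ≈ 3.6982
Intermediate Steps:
k = 1 (k = 2 - ½*2 = 2 - 1 = 1)
Y = 5
(V(y((6*(-4))*k)) + p(Y))² = (-2 + 1/(8 + 5))² = (-2 + 1/13)² = (-25/13)² = 625/169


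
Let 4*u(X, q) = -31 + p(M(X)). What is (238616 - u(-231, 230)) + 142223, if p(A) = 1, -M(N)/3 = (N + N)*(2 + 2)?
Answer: 761693/2 ≈ 3.8085e+5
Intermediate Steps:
M(N) = -24*N (M(N) = -3*(N + N)*(2 + 2) = -3*2*N*4 = -24*N)
u(X, q) = -15/2 (u(X, q) = (-31 + 1)/4 = (1/4)*(-30) = -15/2)
(238616 - u(-231, 230)) + 142223 = (238616 - 1*(-15/2)) + 142223 = (238616 + 15/2) + 142223 = 477247/2 + 142223 = 761693/2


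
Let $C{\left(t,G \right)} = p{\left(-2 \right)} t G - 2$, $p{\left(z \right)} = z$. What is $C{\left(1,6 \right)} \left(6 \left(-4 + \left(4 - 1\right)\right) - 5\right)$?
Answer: $154$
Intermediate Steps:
$C{\left(t,G \right)} = -2 - 2 G t$ ($C{\left(t,G \right)} = - 2 t G - 2 = - 2 G t - 2 = -2 - 2 G t$)
$C{\left(1,6 \right)} \left(6 \left(-4 + \left(4 - 1\right)\right) - 5\right) = \left(-2 - 12 \cdot 1\right) \left(6 \left(-4 + \left(4 - 1\right)\right) - 5\right) = \left(-2 - 12\right) \left(6 \left(-4 + 3\right) - 5\right) = - 14 \left(6 \left(-1\right) - 5\right) = - 14 \left(-6 - 5\right) = \left(-14\right) \left(-11\right) = 154$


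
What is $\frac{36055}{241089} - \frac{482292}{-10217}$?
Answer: $\frac{116643669923}{2463206313} \approx 47.354$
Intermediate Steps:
$\frac{36055}{241089} - \frac{482292}{-10217} = 36055 \cdot \frac{1}{241089} - - \frac{482292}{10217} = \frac{36055}{241089} + \frac{482292}{10217} = \frac{116643669923}{2463206313}$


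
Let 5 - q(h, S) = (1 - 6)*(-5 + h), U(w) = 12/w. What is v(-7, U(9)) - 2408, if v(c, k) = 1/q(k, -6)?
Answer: -96323/40 ≈ -2408.1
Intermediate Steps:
q(h, S) = -20 + 5*h (q(h, S) = 5 - (1 - 6)*(-5 + h) = 5 - (-5)*(-5 + h) = 5 - (25 - 5*h) = 5 + (-25 + 5*h) = -20 + 5*h)
v(c, k) = 1/(-20 + 5*k)
v(-7, U(9)) - 2408 = 1/(5*(-4 + 12/9)) - 2408 = 1/(5*(-4 + 12*(1/9))) - 2408 = 1/(5*(-4 + 4/3)) - 2408 = 1/(5*(-8/3)) - 2408 = (1/5)*(-3/8) - 2408 = -3/40 - 2408 = -96323/40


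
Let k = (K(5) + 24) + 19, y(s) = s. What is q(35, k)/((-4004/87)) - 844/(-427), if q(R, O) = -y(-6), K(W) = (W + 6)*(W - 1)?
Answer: 32209/17446 ≈ 1.8462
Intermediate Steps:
K(W) = (-1 + W)*(6 + W) (K(W) = (6 + W)*(-1 + W) = (-1 + W)*(6 + W))
k = 87 (k = ((-6 + 5**2 + 5*5) + 24) + 19 = ((-6 + 25 + 25) + 24) + 19 = (44 + 24) + 19 = 68 + 19 = 87)
q(R, O) = 6 (q(R, O) = -1*(-6) = 6)
q(35, k)/((-4004/87)) - 844/(-427) = 6/((-4004/87)) - 844/(-427) = 6/((-4004*1/87)) - 844*(-1/427) = 6/(-4004/87) + 844/427 = 6*(-87/4004) + 844/427 = -261/2002 + 844/427 = 32209/17446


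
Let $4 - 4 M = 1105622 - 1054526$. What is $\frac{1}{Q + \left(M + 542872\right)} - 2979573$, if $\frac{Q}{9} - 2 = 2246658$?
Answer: $- \frac{61826255953346}{20750039} \approx -2.9796 \cdot 10^{6}$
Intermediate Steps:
$M = -12773$ ($M = 1 - \frac{1105622 - 1054526}{4} = 1 - 12774 = -12773$)
$Q = 20219940$ ($Q = 18 + 9 \cdot 2246658 = 18 + 20219922 = 20219940$)
$\frac{1}{Q + \left(M + 542872\right)} - 2979573 = \frac{1}{20219940 + \left(-12773 + 542872\right)} - 2979573 = \frac{1}{20219940 + 530099} - 2979573 = \frac{1}{20750039} - 2979573 = - \frac{61826255953346}{20750039}$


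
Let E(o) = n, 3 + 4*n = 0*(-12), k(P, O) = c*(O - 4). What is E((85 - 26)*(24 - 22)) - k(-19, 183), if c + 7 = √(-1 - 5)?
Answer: 5009/4 - 179*I*√6 ≈ 1252.3 - 438.46*I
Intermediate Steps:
c = -7 + I*√6 (c = -7 + √(-1 - 5) = -7 + √(-6) = -7 + I*√6 ≈ -7.0 + 2.4495*I)
k(P, O) = (-7 + I*√6)*(-4 + O) (k(P, O) = (-7 + I*√6)*(O - 4) = (-7 + I*√6)*(-4 + O))
n = -¾ (n = -¾ + (0*(-12))/4 = -¾ + (¼)*0 = -¾ + 0 = -¾ ≈ -0.75000)
E(o) = -¾
E((85 - 26)*(24 - 22)) - k(-19, 183) = -¾ - (-1)*(-4 + 183)*(7 - I*√6) = -¾ - (-1)*179*(7 - I*√6) = -¾ - (-1253 + 179*I*√6) = -¾ + (1253 - 179*I*√6) = 5009/4 - 179*I*√6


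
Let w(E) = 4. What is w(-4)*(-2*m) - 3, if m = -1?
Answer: 5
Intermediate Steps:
w(-4)*(-2*m) - 3 = 4*(-2*(-1)) - 3 = 4*2 - 3 = 8 - 3 = 5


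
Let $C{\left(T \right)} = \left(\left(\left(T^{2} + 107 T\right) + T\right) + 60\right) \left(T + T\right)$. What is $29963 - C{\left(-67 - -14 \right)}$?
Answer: $-272667$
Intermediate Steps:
$C{\left(T \right)} = 2 T \left(60 + T^{2} + 108 T\right)$ ($C{\left(T \right)} = \left(\left(T^{2} + 108 T\right) + 60\right) 2 T = \left(60 + T^{2} + 108 T\right) 2 T = 2 T \left(60 + T^{2} + 108 T\right)$)
$29963 - C{\left(-67 - -14 \right)} = 29963 - 2 \left(-67 - -14\right) \left(60 + \left(-67 - -14\right)^{2} + 108 \left(-67 - -14\right)\right) = 29963 - 2 \left(-67 + 14\right) \left(60 + \left(-67 + 14\right)^{2} + 108 \left(-67 + 14\right)\right) = 29963 - 2 \left(-53\right) \left(60 + \left(-53\right)^{2} + 108 \left(-53\right)\right) = 29963 - 2 \left(-53\right) \left(60 + 2809 - 5724\right) = 29963 - 2 \left(-53\right) \left(-2855\right) = 29963 - 302630 = -272667$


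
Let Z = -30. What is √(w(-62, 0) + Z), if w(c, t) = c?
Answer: 2*I*√23 ≈ 9.5917*I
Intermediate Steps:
√(w(-62, 0) + Z) = √(-62 - 30) = √(-92) = 2*I*√23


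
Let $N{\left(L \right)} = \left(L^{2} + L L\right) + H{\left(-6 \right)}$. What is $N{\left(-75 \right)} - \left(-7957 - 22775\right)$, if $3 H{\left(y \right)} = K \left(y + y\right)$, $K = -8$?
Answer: $42014$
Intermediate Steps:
$H{\left(y \right)} = - \frac{16 y}{3}$ ($H{\left(y \right)} = \frac{\left(-8\right) \left(y + y\right)}{3} = \frac{\left(-8\right) 2 y}{3} = \frac{\left(-16\right) y}{3} = - \frac{16 y}{3}$)
$N{\left(L \right)} = 32 + 2 L^{2}$ ($N{\left(L \right)} = \left(L^{2} + L L\right) - -32 = \left(L^{2} + L^{2}\right) + 32 = 2 L^{2} + 32 = 32 + 2 L^{2}$)
$N{\left(-75 \right)} - \left(-7957 - 22775\right) = \left(32 + 2 \left(-75\right)^{2}\right) - \left(-7957 - 22775\right) = \left(32 + 2 \cdot 5625\right) - \left(-7957 - 22775\right) = \left(32 + 11250\right) - -30732 = 11282 + 30732 = 42014$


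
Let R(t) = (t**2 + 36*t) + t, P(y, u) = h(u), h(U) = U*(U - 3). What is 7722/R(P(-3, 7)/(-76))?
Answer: -464607/812 ≈ -572.18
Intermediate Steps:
h(U) = U*(-3 + U)
P(y, u) = u*(-3 + u)
R(t) = t**2 + 37*t
7722/R(P(-3, 7)/(-76)) = 7722/((((7*(-3 + 7))/(-76))*(37 + (7*(-3 + 7))/(-76)))) = 7722/((((7*4)*(-1/76))*(37 + (7*4)*(-1/76)))) = 7722/(((28*(-1/76))*(37 + 28*(-1/76)))) = 7722/((-7*(37 - 7/19)/19)) = 7722/((-7/19*696/19)) = 7722/(-4872/361) = 7722*(-361/4872) = -464607/812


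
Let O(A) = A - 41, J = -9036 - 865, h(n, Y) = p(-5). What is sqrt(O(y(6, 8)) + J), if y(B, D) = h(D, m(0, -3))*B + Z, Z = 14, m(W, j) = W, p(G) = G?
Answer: I*sqrt(9958) ≈ 99.79*I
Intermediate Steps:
h(n, Y) = -5
y(B, D) = 14 - 5*B (y(B, D) = -5*B + 14 = 14 - 5*B)
J = -9901
O(A) = -41 + A
sqrt(O(y(6, 8)) + J) = sqrt((-41 + (14 - 5*6)) - 9901) = sqrt((-41 + (14 - 30)) - 9901) = sqrt((-41 - 16) - 9901) = sqrt(-57 - 9901) = sqrt(-9958) = I*sqrt(9958)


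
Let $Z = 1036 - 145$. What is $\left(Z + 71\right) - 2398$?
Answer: $-1436$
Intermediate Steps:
$Z = 891$
$\left(Z + 71\right) - 2398 = \left(891 + 71\right) - 2398 = 962 - 2398 = -1436$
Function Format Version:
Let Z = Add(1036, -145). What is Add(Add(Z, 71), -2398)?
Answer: -1436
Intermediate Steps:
Z = 891
Add(Add(Z, 71), -2398) = Add(Add(891, 71), -2398) = Add(962, -2398) = -1436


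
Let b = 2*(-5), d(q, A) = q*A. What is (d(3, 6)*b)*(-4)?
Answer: 720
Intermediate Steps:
d(q, A) = A*q
b = -10
(d(3, 6)*b)*(-4) = ((6*3)*(-10))*(-4) = (18*(-10))*(-4) = -180*(-4) = 720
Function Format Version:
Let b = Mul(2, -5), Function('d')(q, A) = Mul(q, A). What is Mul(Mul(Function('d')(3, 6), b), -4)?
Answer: 720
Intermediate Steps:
Function('d')(q, A) = Mul(A, q)
b = -10
Mul(Mul(Function('d')(3, 6), b), -4) = Mul(Mul(Mul(6, 3), -10), -4) = Mul(Mul(18, -10), -4) = Mul(-180, -4) = 720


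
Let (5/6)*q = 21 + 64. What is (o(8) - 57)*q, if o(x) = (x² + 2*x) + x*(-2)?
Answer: 714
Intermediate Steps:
o(x) = x² (o(x) = (x² + 2*x) - 2*x = x²)
q = 102 (q = 6*(21 + 64)/5 = (6/5)*85 = 102)
(o(8) - 57)*q = (8² - 57)*102 = (64 - 57)*102 = 7*102 = 714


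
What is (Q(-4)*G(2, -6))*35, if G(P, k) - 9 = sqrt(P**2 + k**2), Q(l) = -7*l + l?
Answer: 7560 + 1680*sqrt(10) ≈ 12873.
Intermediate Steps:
Q(l) = -6*l
G(P, k) = 9 + sqrt(P**2 + k**2)
(Q(-4)*G(2, -6))*35 = ((-6*(-4))*(9 + sqrt(2**2 + (-6)**2)))*35 = (24*(9 + sqrt(4 + 36)))*35 = (24*(9 + sqrt(40)))*35 = (24*(9 + 2*sqrt(10)))*35 = (216 + 48*sqrt(10))*35 = 7560 + 1680*sqrt(10)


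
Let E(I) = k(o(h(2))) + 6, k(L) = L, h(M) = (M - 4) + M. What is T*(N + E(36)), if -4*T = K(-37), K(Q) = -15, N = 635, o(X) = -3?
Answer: 4785/2 ≈ 2392.5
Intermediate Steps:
h(M) = -4 + 2*M (h(M) = (-4 + M) + M = -4 + 2*M)
E(I) = 3 (E(I) = -3 + 6 = 3)
T = 15/4 (T = -¼*(-15) = 15/4 ≈ 3.7500)
T*(N + E(36)) = 15*(635 + 3)/4 = (15/4)*638 = 4785/2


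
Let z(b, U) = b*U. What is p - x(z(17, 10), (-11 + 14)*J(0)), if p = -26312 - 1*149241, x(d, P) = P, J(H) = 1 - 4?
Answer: -175544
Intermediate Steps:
J(H) = -3
z(b, U) = U*b
p = -175553 (p = -26312 - 149241 = -175553)
p - x(z(17, 10), (-11 + 14)*J(0)) = -175553 - (-11 + 14)*(-3) = -175553 - 3*(-3) = -175553 - 1*(-9) = -175553 + 9 = -175544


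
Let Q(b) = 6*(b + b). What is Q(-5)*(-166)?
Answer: 9960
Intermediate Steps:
Q(b) = 12*b (Q(b) = 6*(2*b) = 12*b)
Q(-5)*(-166) = (12*(-5))*(-166) = -60*(-166) = 9960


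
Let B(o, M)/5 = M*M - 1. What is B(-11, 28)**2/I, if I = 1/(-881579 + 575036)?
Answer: -4698453533175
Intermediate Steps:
B(o, M) = -5 + 5*M**2 (B(o, M) = 5*(M*M - 1) = 5*(M**2 - 1) = 5*(-1 + M**2) = -5 + 5*M**2)
I = -1/306543 (I = 1/(-306543) = -1/306543 ≈ -3.2622e-6)
B(-11, 28)**2/I = (-5 + 5*28**2)**2/(-1/306543) = (-5 + 5*784)**2*(-306543) = (-5 + 3920)**2*(-306543) = 3915**2*(-306543) = 15327225*(-306543) = -4698453533175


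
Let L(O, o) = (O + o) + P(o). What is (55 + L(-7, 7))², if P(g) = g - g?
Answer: 3025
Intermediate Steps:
P(g) = 0
L(O, o) = O + o (L(O, o) = (O + o) + 0 = O + o)
(55 + L(-7, 7))² = (55 + (-7 + 7))² = (55 + 0)² = 55² = 3025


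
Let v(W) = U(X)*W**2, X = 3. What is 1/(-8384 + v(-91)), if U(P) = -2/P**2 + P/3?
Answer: -9/17489 ≈ -0.00051461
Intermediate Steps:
U(P) = -2/P**2 + P/3 (U(P) = -2/P**2 + P*(1/3) = -2/P**2 + P/3)
v(W) = 7*W**2/9 (v(W) = (-2/3**2 + (1/3)*3)*W**2 = (-2*1/9 + 1)*W**2 = (-2/9 + 1)*W**2 = 7*W**2/9)
1/(-8384 + v(-91)) = 1/(-8384 + (7/9)*(-91)**2) = 1/(-8384 + (7/9)*8281) = 1/(-8384 + 57967/9) = 1/(-17489/9) = -9/17489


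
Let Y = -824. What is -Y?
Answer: 824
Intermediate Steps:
-Y = -1*(-824) = 824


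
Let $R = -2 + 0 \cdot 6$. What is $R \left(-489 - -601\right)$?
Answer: $-224$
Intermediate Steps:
$R = -2$ ($R = -2 + 0 = -2$)
$R \left(-489 - -601\right) = - 2 \left(-489 - -601\right) = - 2 \left(-489 + 601\right) = \left(-2\right) 112 = -224$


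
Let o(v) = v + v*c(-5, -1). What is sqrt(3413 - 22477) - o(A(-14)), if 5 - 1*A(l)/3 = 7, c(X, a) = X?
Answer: -24 + 2*I*sqrt(4766) ≈ -24.0 + 138.07*I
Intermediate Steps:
A(l) = -6 (A(l) = 15 - 3*7 = 15 - 21 = -6)
o(v) = -4*v (o(v) = v + v*(-5) = v - 5*v = -4*v)
sqrt(3413 - 22477) - o(A(-14)) = sqrt(3413 - 22477) - (-4)*(-6) = sqrt(-19064) - 1*24 = 2*I*sqrt(4766) - 24 = -24 + 2*I*sqrt(4766)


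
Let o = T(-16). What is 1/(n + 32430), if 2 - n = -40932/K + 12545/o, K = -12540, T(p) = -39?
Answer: 3135/102672512 ≈ 3.0534e-5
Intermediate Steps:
o = -39
n = 1004462/3135 (n = 2 - (-40932/(-12540) + 12545/(-39)) = 2 - (-40932*(-1/12540) + 12545*(-1/39)) = 2 - (3411/1045 - 965/3) = 2 - 1*(-998192/3135) = 2 + 998192/3135 = 1004462/3135 ≈ 320.40)
1/(n + 32430) = 1/(1004462/3135 + 32430) = 1/(102672512/3135) = 3135/102672512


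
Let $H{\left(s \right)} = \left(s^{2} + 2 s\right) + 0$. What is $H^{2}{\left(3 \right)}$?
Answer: $225$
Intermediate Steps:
$H{\left(s \right)} = s^{2} + 2 s$
$H^{2}{\left(3 \right)} = \left(3 \left(2 + 3\right)\right)^{2} = \left(3 \cdot 5\right)^{2} = 15^{2} = 225$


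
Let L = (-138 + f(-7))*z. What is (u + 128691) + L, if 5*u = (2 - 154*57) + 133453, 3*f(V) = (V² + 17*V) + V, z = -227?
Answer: 2861681/15 ≈ 1.9078e+5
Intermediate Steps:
f(V) = 6*V + V²/3 (f(V) = ((V² + 17*V) + V)/3 = (V² + 18*V)/3 = 6*V + V²/3)
L = 111457/3 (L = (-138 + (⅓)*(-7)*(18 - 7))*(-227) = (-138 + (⅓)*(-7)*11)*(-227) = (-138 - 77/3)*(-227) = -491/3*(-227) = 111457/3 ≈ 37152.)
u = 124677/5 (u = ((2 - 154*57) + 133453)/5 = ((2 - 8778) + 133453)/5 = (-8776 + 133453)/5 = (⅕)*124677 = 124677/5 ≈ 24935.)
(u + 128691) + L = (124677/5 + 128691) + 111457/3 = 768132/5 + 111457/3 = 2861681/15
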